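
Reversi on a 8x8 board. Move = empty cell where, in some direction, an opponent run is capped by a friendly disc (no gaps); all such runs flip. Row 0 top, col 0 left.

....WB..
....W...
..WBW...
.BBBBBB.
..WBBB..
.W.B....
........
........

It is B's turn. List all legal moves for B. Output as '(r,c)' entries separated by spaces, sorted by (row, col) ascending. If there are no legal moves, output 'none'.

Answer: (0,3) (1,1) (1,2) (1,3) (1,5) (2,1) (2,5) (4,1) (5,2) (6,0)

Derivation:
(0,3): flips 1 -> legal
(1,1): flips 1 -> legal
(1,2): flips 1 -> legal
(1,3): flips 2 -> legal
(1,5): flips 1 -> legal
(2,1): flips 1 -> legal
(2,5): flips 1 -> legal
(4,0): no bracket -> illegal
(4,1): flips 1 -> legal
(5,0): no bracket -> illegal
(5,2): flips 1 -> legal
(6,0): flips 2 -> legal
(6,1): no bracket -> illegal
(6,2): no bracket -> illegal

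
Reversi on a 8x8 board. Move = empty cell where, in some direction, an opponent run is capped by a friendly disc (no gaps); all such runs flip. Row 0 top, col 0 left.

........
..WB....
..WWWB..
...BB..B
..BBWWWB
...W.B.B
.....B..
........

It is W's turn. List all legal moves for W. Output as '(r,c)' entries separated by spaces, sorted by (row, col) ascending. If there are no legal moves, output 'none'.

Answer: (0,2) (0,3) (0,4) (1,4) (2,6) (3,1) (4,1) (5,1) (6,4) (6,6) (7,5)

Derivation:
(0,2): flips 1 -> legal
(0,3): flips 1 -> legal
(0,4): flips 1 -> legal
(1,4): flips 1 -> legal
(1,5): no bracket -> illegal
(1,6): no bracket -> illegal
(2,6): flips 1 -> legal
(2,7): no bracket -> illegal
(3,1): flips 1 -> legal
(3,2): no bracket -> illegal
(3,5): no bracket -> illegal
(3,6): no bracket -> illegal
(4,1): flips 2 -> legal
(5,1): flips 2 -> legal
(5,2): no bracket -> illegal
(5,4): no bracket -> illegal
(5,6): no bracket -> illegal
(6,4): flips 1 -> legal
(6,6): flips 1 -> legal
(6,7): no bracket -> illegal
(7,4): no bracket -> illegal
(7,5): flips 2 -> legal
(7,6): no bracket -> illegal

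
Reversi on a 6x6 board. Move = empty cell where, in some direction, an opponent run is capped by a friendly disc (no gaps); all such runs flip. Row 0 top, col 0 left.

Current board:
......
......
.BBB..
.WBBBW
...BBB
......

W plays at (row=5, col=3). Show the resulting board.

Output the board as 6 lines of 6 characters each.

Place W at (5,3); scan 8 dirs for brackets.
Dir NW: first cell '.' (not opp) -> no flip
Dir N: opp run (4,3) (3,3) (2,3), next='.' -> no flip
Dir NE: opp run (4,4) capped by W -> flip
Dir W: first cell '.' (not opp) -> no flip
Dir E: first cell '.' (not opp) -> no flip
Dir SW: edge -> no flip
Dir S: edge -> no flip
Dir SE: edge -> no flip
All flips: (4,4)

Answer: ......
......
.BBB..
.WBBBW
...BWB
...W..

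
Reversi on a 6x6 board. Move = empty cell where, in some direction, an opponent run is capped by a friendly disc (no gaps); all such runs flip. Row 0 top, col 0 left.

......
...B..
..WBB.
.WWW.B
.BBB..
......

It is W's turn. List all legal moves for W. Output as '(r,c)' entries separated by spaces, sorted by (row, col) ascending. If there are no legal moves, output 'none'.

(0,2): no bracket -> illegal
(0,3): flips 2 -> legal
(0,4): flips 1 -> legal
(1,2): no bracket -> illegal
(1,4): flips 1 -> legal
(1,5): flips 1 -> legal
(2,5): flips 2 -> legal
(3,0): no bracket -> illegal
(3,4): no bracket -> illegal
(4,0): no bracket -> illegal
(4,4): no bracket -> illegal
(4,5): no bracket -> illegal
(5,0): flips 1 -> legal
(5,1): flips 2 -> legal
(5,2): flips 1 -> legal
(5,3): flips 2 -> legal
(5,4): flips 1 -> legal

Answer: (0,3) (0,4) (1,4) (1,5) (2,5) (5,0) (5,1) (5,2) (5,3) (5,4)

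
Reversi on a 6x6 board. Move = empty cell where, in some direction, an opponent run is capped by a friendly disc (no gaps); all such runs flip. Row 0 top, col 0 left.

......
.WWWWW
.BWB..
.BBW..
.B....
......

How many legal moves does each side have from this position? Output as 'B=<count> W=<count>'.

-- B to move --
(0,0): no bracket -> illegal
(0,1): flips 2 -> legal
(0,2): flips 2 -> legal
(0,3): flips 2 -> legal
(0,4): flips 2 -> legal
(0,5): flips 1 -> legal
(1,0): no bracket -> illegal
(2,0): no bracket -> illegal
(2,4): no bracket -> illegal
(2,5): no bracket -> illegal
(3,4): flips 1 -> legal
(4,2): no bracket -> illegal
(4,3): flips 1 -> legal
(4,4): no bracket -> illegal
B mobility = 7
-- W to move --
(1,0): no bracket -> illegal
(2,0): flips 1 -> legal
(2,4): flips 1 -> legal
(3,0): flips 3 -> legal
(3,4): flips 1 -> legal
(4,0): flips 1 -> legal
(4,2): flips 1 -> legal
(4,3): no bracket -> illegal
(5,0): flips 3 -> legal
(5,1): flips 3 -> legal
(5,2): no bracket -> illegal
W mobility = 8

Answer: B=7 W=8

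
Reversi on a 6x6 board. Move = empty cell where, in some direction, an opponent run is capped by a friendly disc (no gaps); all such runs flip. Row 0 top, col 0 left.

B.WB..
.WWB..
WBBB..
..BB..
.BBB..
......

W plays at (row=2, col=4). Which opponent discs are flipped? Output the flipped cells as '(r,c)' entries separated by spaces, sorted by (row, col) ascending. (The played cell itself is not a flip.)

Dir NW: opp run (1,3) capped by W -> flip
Dir N: first cell '.' (not opp) -> no flip
Dir NE: first cell '.' (not opp) -> no flip
Dir W: opp run (2,3) (2,2) (2,1) capped by W -> flip
Dir E: first cell '.' (not opp) -> no flip
Dir SW: opp run (3,3) (4,2), next='.' -> no flip
Dir S: first cell '.' (not opp) -> no flip
Dir SE: first cell '.' (not opp) -> no flip

Answer: (1,3) (2,1) (2,2) (2,3)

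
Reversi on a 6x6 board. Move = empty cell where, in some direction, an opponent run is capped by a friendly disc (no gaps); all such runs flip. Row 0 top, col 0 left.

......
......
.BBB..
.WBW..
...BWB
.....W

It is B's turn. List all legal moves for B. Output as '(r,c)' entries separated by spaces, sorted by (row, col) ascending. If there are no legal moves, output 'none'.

(2,0): no bracket -> illegal
(2,4): no bracket -> illegal
(3,0): flips 1 -> legal
(3,4): flips 1 -> legal
(3,5): no bracket -> illegal
(4,0): flips 1 -> legal
(4,1): flips 1 -> legal
(4,2): no bracket -> illegal
(5,3): no bracket -> illegal
(5,4): no bracket -> illegal

Answer: (3,0) (3,4) (4,0) (4,1)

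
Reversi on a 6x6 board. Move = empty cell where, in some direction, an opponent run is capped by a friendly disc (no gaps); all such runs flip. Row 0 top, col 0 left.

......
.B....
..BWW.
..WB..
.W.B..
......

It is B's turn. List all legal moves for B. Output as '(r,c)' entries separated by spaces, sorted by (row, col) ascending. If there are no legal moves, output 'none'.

Answer: (1,3) (1,5) (2,1) (2,5) (3,1) (4,2)

Derivation:
(1,2): no bracket -> illegal
(1,3): flips 1 -> legal
(1,4): no bracket -> illegal
(1,5): flips 1 -> legal
(2,1): flips 1 -> legal
(2,5): flips 2 -> legal
(3,0): no bracket -> illegal
(3,1): flips 1 -> legal
(3,4): no bracket -> illegal
(3,5): no bracket -> illegal
(4,0): no bracket -> illegal
(4,2): flips 1 -> legal
(5,0): no bracket -> illegal
(5,1): no bracket -> illegal
(5,2): no bracket -> illegal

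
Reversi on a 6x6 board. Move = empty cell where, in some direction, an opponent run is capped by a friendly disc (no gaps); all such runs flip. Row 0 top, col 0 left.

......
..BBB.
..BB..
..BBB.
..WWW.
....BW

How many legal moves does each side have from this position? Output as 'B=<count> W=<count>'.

Answer: B=3 W=7

Derivation:
-- B to move --
(3,1): no bracket -> illegal
(3,5): no bracket -> illegal
(4,1): no bracket -> illegal
(4,5): no bracket -> illegal
(5,1): flips 1 -> legal
(5,2): flips 2 -> legal
(5,3): flips 1 -> legal
B mobility = 3
-- W to move --
(0,1): no bracket -> illegal
(0,2): flips 3 -> legal
(0,3): flips 3 -> legal
(0,4): no bracket -> illegal
(0,5): no bracket -> illegal
(1,1): flips 2 -> legal
(1,5): no bracket -> illegal
(2,1): flips 1 -> legal
(2,4): flips 2 -> legal
(2,5): flips 1 -> legal
(3,1): no bracket -> illegal
(3,5): no bracket -> illegal
(4,1): no bracket -> illegal
(4,5): no bracket -> illegal
(5,3): flips 1 -> legal
W mobility = 7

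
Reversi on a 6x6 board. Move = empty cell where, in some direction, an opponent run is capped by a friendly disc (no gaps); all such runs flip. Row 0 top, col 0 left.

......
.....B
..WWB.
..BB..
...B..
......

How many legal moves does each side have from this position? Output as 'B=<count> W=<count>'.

Answer: B=5 W=5

Derivation:
-- B to move --
(1,1): flips 1 -> legal
(1,2): flips 1 -> legal
(1,3): flips 1 -> legal
(1,4): flips 1 -> legal
(2,1): flips 2 -> legal
(3,1): no bracket -> illegal
(3,4): no bracket -> illegal
B mobility = 5
-- W to move --
(0,4): no bracket -> illegal
(0,5): no bracket -> illegal
(1,3): no bracket -> illegal
(1,4): no bracket -> illegal
(2,1): no bracket -> illegal
(2,5): flips 1 -> legal
(3,1): no bracket -> illegal
(3,4): no bracket -> illegal
(3,5): no bracket -> illegal
(4,1): flips 1 -> legal
(4,2): flips 1 -> legal
(4,4): flips 1 -> legal
(5,2): no bracket -> illegal
(5,3): flips 2 -> legal
(5,4): no bracket -> illegal
W mobility = 5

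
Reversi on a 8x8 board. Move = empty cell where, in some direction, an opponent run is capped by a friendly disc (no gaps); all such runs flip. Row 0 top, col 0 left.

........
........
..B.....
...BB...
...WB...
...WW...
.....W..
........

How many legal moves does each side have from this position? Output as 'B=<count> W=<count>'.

-- B to move --
(3,2): no bracket -> illegal
(4,2): flips 1 -> legal
(4,5): no bracket -> illegal
(5,2): flips 1 -> legal
(5,5): no bracket -> illegal
(5,6): no bracket -> illegal
(6,2): flips 1 -> legal
(6,3): flips 2 -> legal
(6,4): flips 1 -> legal
(6,6): no bracket -> illegal
(7,4): no bracket -> illegal
(7,5): no bracket -> illegal
(7,6): no bracket -> illegal
B mobility = 5
-- W to move --
(1,1): no bracket -> illegal
(1,2): no bracket -> illegal
(1,3): no bracket -> illegal
(2,1): no bracket -> illegal
(2,3): flips 1 -> legal
(2,4): flips 2 -> legal
(2,5): flips 1 -> legal
(3,1): no bracket -> illegal
(3,2): no bracket -> illegal
(3,5): flips 1 -> legal
(4,2): no bracket -> illegal
(4,5): flips 1 -> legal
(5,5): no bracket -> illegal
W mobility = 5

Answer: B=5 W=5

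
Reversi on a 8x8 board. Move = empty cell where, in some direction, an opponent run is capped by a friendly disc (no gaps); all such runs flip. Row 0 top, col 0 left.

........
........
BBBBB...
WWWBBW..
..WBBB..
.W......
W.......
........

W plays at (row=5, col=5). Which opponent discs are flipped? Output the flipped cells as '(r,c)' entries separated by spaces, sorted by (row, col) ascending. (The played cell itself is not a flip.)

Dir NW: opp run (4,4) (3,3) (2,2), next='.' -> no flip
Dir N: opp run (4,5) capped by W -> flip
Dir NE: first cell '.' (not opp) -> no flip
Dir W: first cell '.' (not opp) -> no flip
Dir E: first cell '.' (not opp) -> no flip
Dir SW: first cell '.' (not opp) -> no flip
Dir S: first cell '.' (not opp) -> no flip
Dir SE: first cell '.' (not opp) -> no flip

Answer: (4,5)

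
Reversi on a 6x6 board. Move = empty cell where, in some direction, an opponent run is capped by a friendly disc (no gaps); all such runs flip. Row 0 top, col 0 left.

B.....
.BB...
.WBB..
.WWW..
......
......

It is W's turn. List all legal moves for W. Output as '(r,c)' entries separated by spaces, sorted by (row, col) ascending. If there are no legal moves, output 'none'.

(0,1): flips 1 -> legal
(0,2): flips 2 -> legal
(0,3): flips 1 -> legal
(1,0): no bracket -> illegal
(1,3): flips 2 -> legal
(1,4): flips 1 -> legal
(2,0): no bracket -> illegal
(2,4): flips 2 -> legal
(3,4): no bracket -> illegal

Answer: (0,1) (0,2) (0,3) (1,3) (1,4) (2,4)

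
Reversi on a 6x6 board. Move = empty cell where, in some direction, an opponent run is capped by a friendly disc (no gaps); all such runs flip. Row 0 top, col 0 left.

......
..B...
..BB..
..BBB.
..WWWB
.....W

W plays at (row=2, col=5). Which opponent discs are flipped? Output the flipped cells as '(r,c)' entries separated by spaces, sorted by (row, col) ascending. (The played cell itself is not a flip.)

Dir NW: first cell '.' (not opp) -> no flip
Dir N: first cell '.' (not opp) -> no flip
Dir NE: edge -> no flip
Dir W: first cell '.' (not opp) -> no flip
Dir E: edge -> no flip
Dir SW: opp run (3,4) capped by W -> flip
Dir S: first cell '.' (not opp) -> no flip
Dir SE: edge -> no flip

Answer: (3,4)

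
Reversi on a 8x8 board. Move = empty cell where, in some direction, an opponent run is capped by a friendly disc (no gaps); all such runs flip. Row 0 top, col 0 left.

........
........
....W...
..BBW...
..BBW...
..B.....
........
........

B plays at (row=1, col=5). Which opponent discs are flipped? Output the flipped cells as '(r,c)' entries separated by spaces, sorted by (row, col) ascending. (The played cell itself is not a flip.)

Answer: (2,4)

Derivation:
Dir NW: first cell '.' (not opp) -> no flip
Dir N: first cell '.' (not opp) -> no flip
Dir NE: first cell '.' (not opp) -> no flip
Dir W: first cell '.' (not opp) -> no flip
Dir E: first cell '.' (not opp) -> no flip
Dir SW: opp run (2,4) capped by B -> flip
Dir S: first cell '.' (not opp) -> no flip
Dir SE: first cell '.' (not opp) -> no flip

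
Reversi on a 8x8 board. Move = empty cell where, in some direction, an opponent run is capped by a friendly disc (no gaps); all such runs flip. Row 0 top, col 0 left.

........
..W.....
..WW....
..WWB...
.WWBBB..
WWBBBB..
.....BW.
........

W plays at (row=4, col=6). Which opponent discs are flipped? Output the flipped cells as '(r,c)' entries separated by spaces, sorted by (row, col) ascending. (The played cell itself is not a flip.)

Dir NW: first cell '.' (not opp) -> no flip
Dir N: first cell '.' (not opp) -> no flip
Dir NE: first cell '.' (not opp) -> no flip
Dir W: opp run (4,5) (4,4) (4,3) capped by W -> flip
Dir E: first cell '.' (not opp) -> no flip
Dir SW: opp run (5,5), next='.' -> no flip
Dir S: first cell '.' (not opp) -> no flip
Dir SE: first cell '.' (not opp) -> no flip

Answer: (4,3) (4,4) (4,5)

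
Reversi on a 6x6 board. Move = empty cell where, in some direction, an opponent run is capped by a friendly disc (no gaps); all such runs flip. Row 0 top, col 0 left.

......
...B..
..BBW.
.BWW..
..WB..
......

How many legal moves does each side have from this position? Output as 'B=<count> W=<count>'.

Answer: B=8 W=11

Derivation:
-- B to move --
(1,4): no bracket -> illegal
(1,5): no bracket -> illegal
(2,1): flips 1 -> legal
(2,5): flips 1 -> legal
(3,4): flips 2 -> legal
(3,5): flips 1 -> legal
(4,1): flips 2 -> legal
(4,4): flips 1 -> legal
(5,1): no bracket -> illegal
(5,2): flips 2 -> legal
(5,3): flips 1 -> legal
B mobility = 8
-- W to move --
(0,2): flips 1 -> legal
(0,3): flips 2 -> legal
(0,4): no bracket -> illegal
(1,1): flips 1 -> legal
(1,2): flips 1 -> legal
(1,4): flips 1 -> legal
(2,0): flips 1 -> legal
(2,1): flips 2 -> legal
(3,0): flips 1 -> legal
(3,4): no bracket -> illegal
(4,0): no bracket -> illegal
(4,1): no bracket -> illegal
(4,4): flips 1 -> legal
(5,2): no bracket -> illegal
(5,3): flips 1 -> legal
(5,4): flips 1 -> legal
W mobility = 11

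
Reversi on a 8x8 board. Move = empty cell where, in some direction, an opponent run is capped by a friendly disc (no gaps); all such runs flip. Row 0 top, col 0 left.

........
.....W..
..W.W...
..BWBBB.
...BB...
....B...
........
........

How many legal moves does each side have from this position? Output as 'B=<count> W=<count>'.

-- B to move --
(0,4): no bracket -> illegal
(0,5): no bracket -> illegal
(0,6): no bracket -> illegal
(1,1): flips 2 -> legal
(1,2): flips 1 -> legal
(1,3): flips 1 -> legal
(1,4): flips 1 -> legal
(1,6): no bracket -> illegal
(2,1): no bracket -> illegal
(2,3): flips 1 -> legal
(2,5): no bracket -> illegal
(2,6): no bracket -> illegal
(3,1): no bracket -> illegal
(4,2): no bracket -> illegal
B mobility = 5
-- W to move --
(2,1): no bracket -> illegal
(2,3): no bracket -> illegal
(2,5): no bracket -> illegal
(2,6): no bracket -> illegal
(2,7): no bracket -> illegal
(3,1): flips 1 -> legal
(3,7): flips 3 -> legal
(4,1): no bracket -> illegal
(4,2): flips 1 -> legal
(4,5): no bracket -> illegal
(4,6): flips 1 -> legal
(4,7): no bracket -> illegal
(5,2): no bracket -> illegal
(5,3): flips 1 -> legal
(5,5): flips 1 -> legal
(6,3): no bracket -> illegal
(6,4): flips 3 -> legal
(6,5): no bracket -> illegal
W mobility = 7

Answer: B=5 W=7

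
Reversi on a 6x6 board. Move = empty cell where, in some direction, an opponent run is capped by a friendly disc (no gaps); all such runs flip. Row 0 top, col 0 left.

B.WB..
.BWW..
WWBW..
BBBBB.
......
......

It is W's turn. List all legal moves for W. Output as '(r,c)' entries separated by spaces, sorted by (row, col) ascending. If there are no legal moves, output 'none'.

(0,1): flips 1 -> legal
(0,4): flips 1 -> legal
(1,0): flips 1 -> legal
(1,4): no bracket -> illegal
(2,4): no bracket -> illegal
(2,5): no bracket -> illegal
(3,5): no bracket -> illegal
(4,0): flips 3 -> legal
(4,1): flips 2 -> legal
(4,2): flips 3 -> legal
(4,3): flips 2 -> legal
(4,4): no bracket -> illegal
(4,5): flips 1 -> legal

Answer: (0,1) (0,4) (1,0) (4,0) (4,1) (4,2) (4,3) (4,5)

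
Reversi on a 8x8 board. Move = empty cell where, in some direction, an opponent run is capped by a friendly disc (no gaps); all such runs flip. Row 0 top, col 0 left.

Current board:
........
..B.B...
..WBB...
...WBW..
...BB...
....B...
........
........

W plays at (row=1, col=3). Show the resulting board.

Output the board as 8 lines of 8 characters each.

Answer: ........
..BWB...
..WWW...
...WBW..
...BB...
....B...
........
........

Derivation:
Place W at (1,3); scan 8 dirs for brackets.
Dir NW: first cell '.' (not opp) -> no flip
Dir N: first cell '.' (not opp) -> no flip
Dir NE: first cell '.' (not opp) -> no flip
Dir W: opp run (1,2), next='.' -> no flip
Dir E: opp run (1,4), next='.' -> no flip
Dir SW: first cell 'W' (not opp) -> no flip
Dir S: opp run (2,3) capped by W -> flip
Dir SE: opp run (2,4) capped by W -> flip
All flips: (2,3) (2,4)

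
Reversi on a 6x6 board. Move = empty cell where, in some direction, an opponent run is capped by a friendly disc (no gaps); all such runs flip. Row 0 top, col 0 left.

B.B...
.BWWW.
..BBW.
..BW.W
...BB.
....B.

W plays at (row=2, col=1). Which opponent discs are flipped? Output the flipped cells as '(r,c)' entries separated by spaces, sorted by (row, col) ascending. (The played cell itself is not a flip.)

Dir NW: first cell '.' (not opp) -> no flip
Dir N: opp run (1,1), next='.' -> no flip
Dir NE: first cell 'W' (not opp) -> no flip
Dir W: first cell '.' (not opp) -> no flip
Dir E: opp run (2,2) (2,3) capped by W -> flip
Dir SW: first cell '.' (not opp) -> no flip
Dir S: first cell '.' (not opp) -> no flip
Dir SE: opp run (3,2) (4,3) (5,4), next=edge -> no flip

Answer: (2,2) (2,3)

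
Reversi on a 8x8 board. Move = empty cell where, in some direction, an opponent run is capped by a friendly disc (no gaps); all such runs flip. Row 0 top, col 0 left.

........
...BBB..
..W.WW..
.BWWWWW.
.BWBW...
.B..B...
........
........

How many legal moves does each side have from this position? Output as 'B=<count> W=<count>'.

-- B to move --
(1,1): no bracket -> illegal
(1,2): no bracket -> illegal
(1,6): flips 2 -> legal
(2,1): flips 1 -> legal
(2,3): flips 2 -> legal
(2,6): no bracket -> illegal
(2,7): no bracket -> illegal
(3,7): flips 5 -> legal
(4,5): flips 3 -> legal
(4,6): flips 2 -> legal
(4,7): flips 2 -> legal
(5,2): no bracket -> illegal
(5,3): flips 1 -> legal
(5,5): no bracket -> illegal
B mobility = 8
-- W to move --
(0,2): flips 1 -> legal
(0,3): flips 1 -> legal
(0,4): flips 2 -> legal
(0,5): flips 1 -> legal
(0,6): flips 1 -> legal
(1,2): no bracket -> illegal
(1,6): no bracket -> illegal
(2,0): flips 1 -> legal
(2,1): no bracket -> illegal
(2,3): no bracket -> illegal
(2,6): no bracket -> illegal
(3,0): flips 1 -> legal
(4,0): flips 2 -> legal
(4,5): no bracket -> illegal
(5,0): flips 1 -> legal
(5,2): flips 1 -> legal
(5,3): flips 1 -> legal
(5,5): no bracket -> illegal
(6,0): flips 1 -> legal
(6,1): no bracket -> illegal
(6,2): no bracket -> illegal
(6,3): no bracket -> illegal
(6,4): flips 1 -> legal
(6,5): flips 2 -> legal
W mobility = 14

Answer: B=8 W=14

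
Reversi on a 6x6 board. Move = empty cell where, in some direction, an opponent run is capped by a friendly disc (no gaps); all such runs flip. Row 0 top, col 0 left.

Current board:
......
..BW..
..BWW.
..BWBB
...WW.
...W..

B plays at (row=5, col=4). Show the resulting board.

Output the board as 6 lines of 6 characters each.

Answer: ......
..BW..
..BWW.
..BWBB
...BB.
...WB.

Derivation:
Place B at (5,4); scan 8 dirs for brackets.
Dir NW: opp run (4,3) capped by B -> flip
Dir N: opp run (4,4) capped by B -> flip
Dir NE: first cell '.' (not opp) -> no flip
Dir W: opp run (5,3), next='.' -> no flip
Dir E: first cell '.' (not opp) -> no flip
Dir SW: edge -> no flip
Dir S: edge -> no flip
Dir SE: edge -> no flip
All flips: (4,3) (4,4)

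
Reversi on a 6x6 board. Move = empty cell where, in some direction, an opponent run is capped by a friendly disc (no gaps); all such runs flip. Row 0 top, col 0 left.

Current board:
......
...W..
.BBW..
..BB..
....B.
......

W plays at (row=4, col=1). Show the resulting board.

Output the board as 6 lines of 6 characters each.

Answer: ......
...W..
.BBW..
..WB..
.W..B.
......

Derivation:
Place W at (4,1); scan 8 dirs for brackets.
Dir NW: first cell '.' (not opp) -> no flip
Dir N: first cell '.' (not opp) -> no flip
Dir NE: opp run (3,2) capped by W -> flip
Dir W: first cell '.' (not opp) -> no flip
Dir E: first cell '.' (not opp) -> no flip
Dir SW: first cell '.' (not opp) -> no flip
Dir S: first cell '.' (not opp) -> no flip
Dir SE: first cell '.' (not opp) -> no flip
All flips: (3,2)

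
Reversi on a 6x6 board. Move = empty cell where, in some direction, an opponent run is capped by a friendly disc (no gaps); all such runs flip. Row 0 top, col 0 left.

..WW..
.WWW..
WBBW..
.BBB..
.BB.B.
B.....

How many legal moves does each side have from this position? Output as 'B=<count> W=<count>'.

Answer: B=5 W=7

Derivation:
-- B to move --
(0,0): flips 1 -> legal
(0,1): flips 1 -> legal
(0,4): flips 1 -> legal
(1,0): no bracket -> illegal
(1,4): flips 1 -> legal
(2,4): flips 1 -> legal
(3,0): no bracket -> illegal
(3,4): no bracket -> illegal
B mobility = 5
-- W to move --
(1,0): no bracket -> illegal
(2,4): no bracket -> illegal
(3,0): flips 1 -> legal
(3,4): no bracket -> illegal
(3,5): no bracket -> illegal
(4,0): flips 2 -> legal
(4,3): flips 1 -> legal
(4,5): no bracket -> illegal
(5,1): flips 3 -> legal
(5,2): flips 3 -> legal
(5,3): flips 2 -> legal
(5,4): no bracket -> illegal
(5,5): flips 3 -> legal
W mobility = 7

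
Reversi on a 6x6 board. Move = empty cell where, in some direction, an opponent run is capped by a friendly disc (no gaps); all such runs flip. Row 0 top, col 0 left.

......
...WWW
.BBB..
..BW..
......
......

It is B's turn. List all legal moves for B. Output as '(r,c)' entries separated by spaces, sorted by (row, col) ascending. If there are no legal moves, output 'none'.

Answer: (0,3) (0,4) (0,5) (3,4) (4,3) (4,4)

Derivation:
(0,2): no bracket -> illegal
(0,3): flips 1 -> legal
(0,4): flips 1 -> legal
(0,5): flips 1 -> legal
(1,2): no bracket -> illegal
(2,4): no bracket -> illegal
(2,5): no bracket -> illegal
(3,4): flips 1 -> legal
(4,2): no bracket -> illegal
(4,3): flips 1 -> legal
(4,4): flips 1 -> legal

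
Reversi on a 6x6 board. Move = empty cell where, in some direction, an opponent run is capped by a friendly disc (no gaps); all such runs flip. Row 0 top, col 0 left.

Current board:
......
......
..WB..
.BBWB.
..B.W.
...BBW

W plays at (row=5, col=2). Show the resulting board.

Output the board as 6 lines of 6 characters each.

Place W at (5,2); scan 8 dirs for brackets.
Dir NW: first cell '.' (not opp) -> no flip
Dir N: opp run (4,2) (3,2) capped by W -> flip
Dir NE: first cell '.' (not opp) -> no flip
Dir W: first cell '.' (not opp) -> no flip
Dir E: opp run (5,3) (5,4) capped by W -> flip
Dir SW: edge -> no flip
Dir S: edge -> no flip
Dir SE: edge -> no flip
All flips: (3,2) (4,2) (5,3) (5,4)

Answer: ......
......
..WB..
.BWWB.
..W.W.
..WWWW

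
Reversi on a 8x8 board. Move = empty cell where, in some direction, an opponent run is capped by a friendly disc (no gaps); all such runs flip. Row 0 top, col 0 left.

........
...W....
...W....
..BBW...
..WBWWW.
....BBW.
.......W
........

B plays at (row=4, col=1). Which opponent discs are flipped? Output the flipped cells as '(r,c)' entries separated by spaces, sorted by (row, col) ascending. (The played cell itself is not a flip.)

Dir NW: first cell '.' (not opp) -> no flip
Dir N: first cell '.' (not opp) -> no flip
Dir NE: first cell 'B' (not opp) -> no flip
Dir W: first cell '.' (not opp) -> no flip
Dir E: opp run (4,2) capped by B -> flip
Dir SW: first cell '.' (not opp) -> no flip
Dir S: first cell '.' (not opp) -> no flip
Dir SE: first cell '.' (not opp) -> no flip

Answer: (4,2)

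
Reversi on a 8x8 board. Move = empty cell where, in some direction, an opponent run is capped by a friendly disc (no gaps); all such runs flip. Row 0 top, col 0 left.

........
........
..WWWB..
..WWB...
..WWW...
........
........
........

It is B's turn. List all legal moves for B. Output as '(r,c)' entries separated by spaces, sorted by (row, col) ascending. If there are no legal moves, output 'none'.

(1,1): no bracket -> illegal
(1,2): flips 1 -> legal
(1,3): no bracket -> illegal
(1,4): flips 1 -> legal
(1,5): no bracket -> illegal
(2,1): flips 3 -> legal
(3,1): flips 2 -> legal
(3,5): no bracket -> illegal
(4,1): no bracket -> illegal
(4,5): no bracket -> illegal
(5,1): no bracket -> illegal
(5,2): flips 1 -> legal
(5,3): no bracket -> illegal
(5,4): flips 1 -> legal
(5,5): no bracket -> illegal

Answer: (1,2) (1,4) (2,1) (3,1) (5,2) (5,4)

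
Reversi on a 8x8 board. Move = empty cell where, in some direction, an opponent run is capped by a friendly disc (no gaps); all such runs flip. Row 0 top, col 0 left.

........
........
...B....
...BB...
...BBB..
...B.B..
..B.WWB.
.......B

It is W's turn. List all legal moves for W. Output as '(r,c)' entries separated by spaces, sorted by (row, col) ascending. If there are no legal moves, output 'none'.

Answer: (3,5) (4,2) (4,6) (6,7)

Derivation:
(1,2): no bracket -> illegal
(1,3): no bracket -> illegal
(1,4): no bracket -> illegal
(2,2): no bracket -> illegal
(2,4): no bracket -> illegal
(2,5): no bracket -> illegal
(3,2): no bracket -> illegal
(3,5): flips 2 -> legal
(3,6): no bracket -> illegal
(4,2): flips 1 -> legal
(4,6): flips 1 -> legal
(5,1): no bracket -> illegal
(5,2): no bracket -> illegal
(5,4): no bracket -> illegal
(5,6): no bracket -> illegal
(5,7): no bracket -> illegal
(6,1): no bracket -> illegal
(6,3): no bracket -> illegal
(6,7): flips 1 -> legal
(7,1): no bracket -> illegal
(7,2): no bracket -> illegal
(7,3): no bracket -> illegal
(7,5): no bracket -> illegal
(7,6): no bracket -> illegal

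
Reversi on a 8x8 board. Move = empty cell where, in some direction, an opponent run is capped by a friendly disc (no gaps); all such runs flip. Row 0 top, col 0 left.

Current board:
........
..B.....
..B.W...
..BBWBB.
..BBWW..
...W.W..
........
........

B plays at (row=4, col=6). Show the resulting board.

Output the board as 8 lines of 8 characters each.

Answer: ........
..B.....
..B.W...
..BBWBB.
..BBBBB.
...W.W..
........
........

Derivation:
Place B at (4,6); scan 8 dirs for brackets.
Dir NW: first cell 'B' (not opp) -> no flip
Dir N: first cell 'B' (not opp) -> no flip
Dir NE: first cell '.' (not opp) -> no flip
Dir W: opp run (4,5) (4,4) capped by B -> flip
Dir E: first cell '.' (not opp) -> no flip
Dir SW: opp run (5,5), next='.' -> no flip
Dir S: first cell '.' (not opp) -> no flip
Dir SE: first cell '.' (not opp) -> no flip
All flips: (4,4) (4,5)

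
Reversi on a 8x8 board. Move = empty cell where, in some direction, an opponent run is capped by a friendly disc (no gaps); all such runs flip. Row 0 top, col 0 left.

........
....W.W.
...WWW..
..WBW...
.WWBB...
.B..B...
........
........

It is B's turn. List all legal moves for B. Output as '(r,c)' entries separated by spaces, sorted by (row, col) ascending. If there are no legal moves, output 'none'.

Answer: (0,4) (0,7) (1,3) (1,5) (2,1) (3,1) (3,5) (4,0)

Derivation:
(0,3): no bracket -> illegal
(0,4): flips 3 -> legal
(0,5): no bracket -> illegal
(0,6): no bracket -> illegal
(0,7): flips 3 -> legal
(1,2): no bracket -> illegal
(1,3): flips 1 -> legal
(1,5): flips 1 -> legal
(1,7): no bracket -> illegal
(2,1): flips 1 -> legal
(2,2): no bracket -> illegal
(2,6): no bracket -> illegal
(2,7): no bracket -> illegal
(3,0): no bracket -> illegal
(3,1): flips 2 -> legal
(3,5): flips 1 -> legal
(3,6): no bracket -> illegal
(4,0): flips 2 -> legal
(4,5): no bracket -> illegal
(5,0): no bracket -> illegal
(5,2): no bracket -> illegal
(5,3): no bracket -> illegal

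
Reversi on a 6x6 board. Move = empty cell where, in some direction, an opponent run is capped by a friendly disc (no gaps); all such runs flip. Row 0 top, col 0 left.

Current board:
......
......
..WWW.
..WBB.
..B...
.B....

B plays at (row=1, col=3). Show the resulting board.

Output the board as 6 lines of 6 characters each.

Answer: ......
...B..
..WBW.
..WBB.
..B...
.B....

Derivation:
Place B at (1,3); scan 8 dirs for brackets.
Dir NW: first cell '.' (not opp) -> no flip
Dir N: first cell '.' (not opp) -> no flip
Dir NE: first cell '.' (not opp) -> no flip
Dir W: first cell '.' (not opp) -> no flip
Dir E: first cell '.' (not opp) -> no flip
Dir SW: opp run (2,2), next='.' -> no flip
Dir S: opp run (2,3) capped by B -> flip
Dir SE: opp run (2,4), next='.' -> no flip
All flips: (2,3)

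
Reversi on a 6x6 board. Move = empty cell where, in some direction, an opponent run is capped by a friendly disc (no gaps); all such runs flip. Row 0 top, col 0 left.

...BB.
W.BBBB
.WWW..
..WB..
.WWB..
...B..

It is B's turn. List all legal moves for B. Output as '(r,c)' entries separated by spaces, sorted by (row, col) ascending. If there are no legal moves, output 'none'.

Answer: (1,1) (3,0) (3,1) (3,4) (4,0) (5,0) (5,1) (5,2)

Derivation:
(0,0): no bracket -> illegal
(0,1): no bracket -> illegal
(1,1): flips 1 -> legal
(2,0): no bracket -> illegal
(2,4): no bracket -> illegal
(3,0): flips 1 -> legal
(3,1): flips 3 -> legal
(3,4): flips 1 -> legal
(4,0): flips 2 -> legal
(5,0): flips 3 -> legal
(5,1): flips 1 -> legal
(5,2): flips 3 -> legal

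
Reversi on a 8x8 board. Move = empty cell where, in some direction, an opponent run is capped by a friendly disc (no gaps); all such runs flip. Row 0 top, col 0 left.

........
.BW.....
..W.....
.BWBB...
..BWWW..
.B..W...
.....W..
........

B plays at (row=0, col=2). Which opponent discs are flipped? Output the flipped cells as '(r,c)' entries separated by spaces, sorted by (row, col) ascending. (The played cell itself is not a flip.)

Answer: (1,2) (2,2) (3,2)

Derivation:
Dir NW: edge -> no flip
Dir N: edge -> no flip
Dir NE: edge -> no flip
Dir W: first cell '.' (not opp) -> no flip
Dir E: first cell '.' (not opp) -> no flip
Dir SW: first cell 'B' (not opp) -> no flip
Dir S: opp run (1,2) (2,2) (3,2) capped by B -> flip
Dir SE: first cell '.' (not opp) -> no flip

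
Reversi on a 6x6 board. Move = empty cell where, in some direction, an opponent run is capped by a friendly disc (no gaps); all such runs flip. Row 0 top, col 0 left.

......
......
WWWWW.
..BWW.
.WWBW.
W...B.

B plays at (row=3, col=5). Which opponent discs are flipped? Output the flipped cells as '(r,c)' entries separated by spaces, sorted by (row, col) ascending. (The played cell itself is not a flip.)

Answer: (3,3) (3,4)

Derivation:
Dir NW: opp run (2,4), next='.' -> no flip
Dir N: first cell '.' (not opp) -> no flip
Dir NE: edge -> no flip
Dir W: opp run (3,4) (3,3) capped by B -> flip
Dir E: edge -> no flip
Dir SW: opp run (4,4), next='.' -> no flip
Dir S: first cell '.' (not opp) -> no flip
Dir SE: edge -> no flip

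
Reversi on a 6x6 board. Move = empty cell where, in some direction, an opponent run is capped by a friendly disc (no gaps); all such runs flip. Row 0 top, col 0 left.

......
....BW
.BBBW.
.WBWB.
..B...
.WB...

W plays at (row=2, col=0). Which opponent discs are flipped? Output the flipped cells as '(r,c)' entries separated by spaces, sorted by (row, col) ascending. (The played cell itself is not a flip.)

Dir NW: edge -> no flip
Dir N: first cell '.' (not opp) -> no flip
Dir NE: first cell '.' (not opp) -> no flip
Dir W: edge -> no flip
Dir E: opp run (2,1) (2,2) (2,3) capped by W -> flip
Dir SW: edge -> no flip
Dir S: first cell '.' (not opp) -> no flip
Dir SE: first cell 'W' (not opp) -> no flip

Answer: (2,1) (2,2) (2,3)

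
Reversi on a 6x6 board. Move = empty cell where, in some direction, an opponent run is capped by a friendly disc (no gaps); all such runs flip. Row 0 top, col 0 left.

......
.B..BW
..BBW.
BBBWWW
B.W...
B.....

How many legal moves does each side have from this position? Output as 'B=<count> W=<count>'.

-- B to move --
(0,4): no bracket -> illegal
(0,5): no bracket -> illegal
(1,3): no bracket -> illegal
(2,5): flips 1 -> legal
(4,1): no bracket -> illegal
(4,3): flips 1 -> legal
(4,4): flips 3 -> legal
(4,5): flips 1 -> legal
(5,1): no bracket -> illegal
(5,2): flips 1 -> legal
(5,3): flips 1 -> legal
B mobility = 6
-- W to move --
(0,0): flips 2 -> legal
(0,1): no bracket -> illegal
(0,2): no bracket -> illegal
(0,3): no bracket -> illegal
(0,4): flips 1 -> legal
(0,5): no bracket -> illegal
(1,0): no bracket -> illegal
(1,2): flips 3 -> legal
(1,3): flips 2 -> legal
(2,0): flips 1 -> legal
(2,1): flips 2 -> legal
(2,5): no bracket -> illegal
(4,1): no bracket -> illegal
(4,3): no bracket -> illegal
(5,1): no bracket -> illegal
W mobility = 6

Answer: B=6 W=6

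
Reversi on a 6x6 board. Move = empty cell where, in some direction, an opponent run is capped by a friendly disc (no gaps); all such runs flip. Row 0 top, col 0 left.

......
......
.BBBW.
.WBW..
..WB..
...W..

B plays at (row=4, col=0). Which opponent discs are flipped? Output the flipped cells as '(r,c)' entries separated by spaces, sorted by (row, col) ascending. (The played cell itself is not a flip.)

Answer: (3,1)

Derivation:
Dir NW: edge -> no flip
Dir N: first cell '.' (not opp) -> no flip
Dir NE: opp run (3,1) capped by B -> flip
Dir W: edge -> no flip
Dir E: first cell '.' (not opp) -> no flip
Dir SW: edge -> no flip
Dir S: first cell '.' (not opp) -> no flip
Dir SE: first cell '.' (not opp) -> no flip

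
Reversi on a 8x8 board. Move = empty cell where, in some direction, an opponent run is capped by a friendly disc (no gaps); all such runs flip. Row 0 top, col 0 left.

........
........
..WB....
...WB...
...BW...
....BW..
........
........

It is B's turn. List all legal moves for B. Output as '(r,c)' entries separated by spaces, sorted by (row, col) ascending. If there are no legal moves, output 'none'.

Answer: (2,1) (3,2) (4,5) (5,6)

Derivation:
(1,1): no bracket -> illegal
(1,2): no bracket -> illegal
(1,3): no bracket -> illegal
(2,1): flips 1 -> legal
(2,4): no bracket -> illegal
(3,1): no bracket -> illegal
(3,2): flips 1 -> legal
(3,5): no bracket -> illegal
(4,2): no bracket -> illegal
(4,5): flips 1 -> legal
(4,6): no bracket -> illegal
(5,3): no bracket -> illegal
(5,6): flips 1 -> legal
(6,4): no bracket -> illegal
(6,5): no bracket -> illegal
(6,6): no bracket -> illegal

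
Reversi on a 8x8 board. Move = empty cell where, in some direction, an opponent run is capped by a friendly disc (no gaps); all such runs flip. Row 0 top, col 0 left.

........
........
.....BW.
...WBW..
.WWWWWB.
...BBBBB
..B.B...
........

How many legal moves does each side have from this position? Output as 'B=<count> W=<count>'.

Answer: B=10 W=12

Derivation:
-- B to move --
(1,5): no bracket -> illegal
(1,6): no bracket -> illegal
(1,7): flips 3 -> legal
(2,2): flips 2 -> legal
(2,3): flips 2 -> legal
(2,4): flips 1 -> legal
(2,7): flips 1 -> legal
(3,0): no bracket -> illegal
(3,1): flips 1 -> legal
(3,2): flips 2 -> legal
(3,6): flips 2 -> legal
(3,7): no bracket -> illegal
(4,0): flips 5 -> legal
(5,0): no bracket -> illegal
(5,1): no bracket -> illegal
(5,2): flips 1 -> legal
B mobility = 10
-- W to move --
(1,4): no bracket -> illegal
(1,5): flips 1 -> legal
(1,6): flips 2 -> legal
(2,3): flips 1 -> legal
(2,4): flips 2 -> legal
(3,6): no bracket -> illegal
(3,7): no bracket -> illegal
(4,7): flips 1 -> legal
(5,1): no bracket -> illegal
(5,2): no bracket -> illegal
(6,1): no bracket -> illegal
(6,3): flips 2 -> legal
(6,5): flips 2 -> legal
(6,6): flips 1 -> legal
(6,7): flips 1 -> legal
(7,1): flips 2 -> legal
(7,2): no bracket -> illegal
(7,3): no bracket -> illegal
(7,4): flips 2 -> legal
(7,5): flips 2 -> legal
W mobility = 12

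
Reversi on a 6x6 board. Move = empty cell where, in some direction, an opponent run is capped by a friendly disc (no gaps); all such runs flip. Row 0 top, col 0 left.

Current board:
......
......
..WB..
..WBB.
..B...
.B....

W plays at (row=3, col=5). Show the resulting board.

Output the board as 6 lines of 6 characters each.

Place W at (3,5); scan 8 dirs for brackets.
Dir NW: first cell '.' (not opp) -> no flip
Dir N: first cell '.' (not opp) -> no flip
Dir NE: edge -> no flip
Dir W: opp run (3,4) (3,3) capped by W -> flip
Dir E: edge -> no flip
Dir SW: first cell '.' (not opp) -> no flip
Dir S: first cell '.' (not opp) -> no flip
Dir SE: edge -> no flip
All flips: (3,3) (3,4)

Answer: ......
......
..WB..
..WWWW
..B...
.B....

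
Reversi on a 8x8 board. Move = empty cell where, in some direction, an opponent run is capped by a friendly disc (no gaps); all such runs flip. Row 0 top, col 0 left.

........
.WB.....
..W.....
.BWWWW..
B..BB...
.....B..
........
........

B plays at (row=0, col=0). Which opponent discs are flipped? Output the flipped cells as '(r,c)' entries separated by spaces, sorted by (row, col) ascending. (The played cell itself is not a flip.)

Dir NW: edge -> no flip
Dir N: edge -> no flip
Dir NE: edge -> no flip
Dir W: edge -> no flip
Dir E: first cell '.' (not opp) -> no flip
Dir SW: edge -> no flip
Dir S: first cell '.' (not opp) -> no flip
Dir SE: opp run (1,1) (2,2) (3,3) capped by B -> flip

Answer: (1,1) (2,2) (3,3)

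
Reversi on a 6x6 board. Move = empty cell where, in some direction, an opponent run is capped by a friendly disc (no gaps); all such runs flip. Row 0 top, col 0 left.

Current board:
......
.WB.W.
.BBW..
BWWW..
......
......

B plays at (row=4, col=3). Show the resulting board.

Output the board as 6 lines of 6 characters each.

Answer: ......
.WB.W.
.BBW..
BWBW..
...B..
......

Derivation:
Place B at (4,3); scan 8 dirs for brackets.
Dir NW: opp run (3,2) capped by B -> flip
Dir N: opp run (3,3) (2,3), next='.' -> no flip
Dir NE: first cell '.' (not opp) -> no flip
Dir W: first cell '.' (not opp) -> no flip
Dir E: first cell '.' (not opp) -> no flip
Dir SW: first cell '.' (not opp) -> no flip
Dir S: first cell '.' (not opp) -> no flip
Dir SE: first cell '.' (not opp) -> no flip
All flips: (3,2)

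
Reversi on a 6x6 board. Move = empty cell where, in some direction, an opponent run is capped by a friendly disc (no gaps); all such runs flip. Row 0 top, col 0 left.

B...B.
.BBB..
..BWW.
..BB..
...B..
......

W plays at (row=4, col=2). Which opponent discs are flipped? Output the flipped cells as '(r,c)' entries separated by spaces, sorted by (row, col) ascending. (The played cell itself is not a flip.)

Dir NW: first cell '.' (not opp) -> no flip
Dir N: opp run (3,2) (2,2) (1,2), next='.' -> no flip
Dir NE: opp run (3,3) capped by W -> flip
Dir W: first cell '.' (not opp) -> no flip
Dir E: opp run (4,3), next='.' -> no flip
Dir SW: first cell '.' (not opp) -> no flip
Dir S: first cell '.' (not opp) -> no flip
Dir SE: first cell '.' (not opp) -> no flip

Answer: (3,3)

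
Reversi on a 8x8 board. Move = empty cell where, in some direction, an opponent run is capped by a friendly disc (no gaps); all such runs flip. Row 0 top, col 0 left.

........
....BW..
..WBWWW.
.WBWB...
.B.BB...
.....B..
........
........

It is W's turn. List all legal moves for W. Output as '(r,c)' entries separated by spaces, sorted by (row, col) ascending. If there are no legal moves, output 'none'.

Answer: (0,3) (0,4) (1,3) (3,5) (4,2) (5,1) (5,2) (5,3) (5,4) (6,6)

Derivation:
(0,3): flips 1 -> legal
(0,4): flips 1 -> legal
(0,5): no bracket -> illegal
(1,2): no bracket -> illegal
(1,3): flips 2 -> legal
(2,1): no bracket -> illegal
(3,0): no bracket -> illegal
(3,5): flips 1 -> legal
(4,0): no bracket -> illegal
(4,2): flips 1 -> legal
(4,5): no bracket -> illegal
(4,6): no bracket -> illegal
(5,0): no bracket -> illegal
(5,1): flips 1 -> legal
(5,2): flips 2 -> legal
(5,3): flips 1 -> legal
(5,4): flips 2 -> legal
(5,6): no bracket -> illegal
(6,4): no bracket -> illegal
(6,5): no bracket -> illegal
(6,6): flips 2 -> legal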